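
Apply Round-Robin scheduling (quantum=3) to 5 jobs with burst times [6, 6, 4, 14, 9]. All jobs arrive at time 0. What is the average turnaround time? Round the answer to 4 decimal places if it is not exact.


Time quantum = 3
Execution trace:
  J1 runs 3 units, time = 3
  J2 runs 3 units, time = 6
  J3 runs 3 units, time = 9
  J4 runs 3 units, time = 12
  J5 runs 3 units, time = 15
  J1 runs 3 units, time = 18
  J2 runs 3 units, time = 21
  J3 runs 1 units, time = 22
  J4 runs 3 units, time = 25
  J5 runs 3 units, time = 28
  J4 runs 3 units, time = 31
  J5 runs 3 units, time = 34
  J4 runs 3 units, time = 37
  J4 runs 2 units, time = 39
Finish times: [18, 21, 22, 39, 34]
Average turnaround = 134/5 = 26.8

26.8


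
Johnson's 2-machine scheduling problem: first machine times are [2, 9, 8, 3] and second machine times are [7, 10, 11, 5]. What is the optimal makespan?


Apply Johnson's rule:
  Group 1 (a <= b): [(1, 2, 7), (4, 3, 5), (3, 8, 11), (2, 9, 10)]
  Group 2 (a > b): []
Optimal job order: [1, 4, 3, 2]
Schedule:
  Job 1: M1 done at 2, M2 done at 9
  Job 4: M1 done at 5, M2 done at 14
  Job 3: M1 done at 13, M2 done at 25
  Job 2: M1 done at 22, M2 done at 35
Makespan = 35

35


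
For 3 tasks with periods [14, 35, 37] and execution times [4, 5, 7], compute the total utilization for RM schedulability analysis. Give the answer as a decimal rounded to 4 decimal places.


Compute individual utilizations (exact fractions):
  Task 1: C/T = 4/14 = 2/7 (approx. 0.2857)
  Task 2: C/T = 5/35 = 1/7 (approx. 0.1429)
  Task 3: C/T = 7/37 (approx. 0.1892)
Total utilization U = 2/7 + 1/7 + 7/37 = 160/259
Rounded to 4 decimal places: U = 0.6178
RM (Liu & Layland) bound for 3 tasks = 0.779763; compare with U = 160/259 (approx. 0.617761)
U <= bound, so schedulable by RM sufficient condition.

0.6178


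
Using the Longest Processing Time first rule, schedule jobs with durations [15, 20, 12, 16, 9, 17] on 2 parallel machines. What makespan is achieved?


Sort jobs in decreasing order (LPT): [20, 17, 16, 15, 12, 9]
Assign each job to the least loaded machine:
  Machine 1: jobs [20, 15, 9], load = 44
  Machine 2: jobs [17, 16, 12], load = 45
Makespan = max load = 45

45


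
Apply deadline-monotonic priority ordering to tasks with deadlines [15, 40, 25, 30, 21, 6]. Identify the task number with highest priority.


Sort tasks by relative deadline (ascending):
  Task 6: deadline = 6
  Task 1: deadline = 15
  Task 5: deadline = 21
  Task 3: deadline = 25
  Task 4: deadline = 30
  Task 2: deadline = 40
Priority order (highest first): [6, 1, 5, 3, 4, 2]
Highest priority task = 6

6


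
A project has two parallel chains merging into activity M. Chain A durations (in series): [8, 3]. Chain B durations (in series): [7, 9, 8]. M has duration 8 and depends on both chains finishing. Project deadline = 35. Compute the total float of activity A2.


Forward pass: ES(A2) = sum of predecessors on chain A = 8
EF = ES + duration = 8 + 3 = 11
Backward pass: LF(M) = deadline = 35; LS(M) = 35 - 8 = 27
LF(A2) = LS(M) - sum(successors on chain A) = 27 - 0 = 27
LS = LF - duration = 27 - 3 = 24
Total float = LS - ES = 24 - 8 = 16

16


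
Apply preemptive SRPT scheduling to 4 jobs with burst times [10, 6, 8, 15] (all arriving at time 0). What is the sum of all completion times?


Since all jobs arrive at t=0, SRPT equals SPT ordering.
SPT order: [6, 8, 10, 15]
Completion times:
  Job 1: p=6, C=6
  Job 2: p=8, C=14
  Job 3: p=10, C=24
  Job 4: p=15, C=39
Total completion time = 6 + 14 + 24 + 39 = 83

83


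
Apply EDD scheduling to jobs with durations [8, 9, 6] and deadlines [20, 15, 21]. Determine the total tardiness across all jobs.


Sort by due date (EDD order): [(9, 15), (8, 20), (6, 21)]
Compute completion times and tardiness:
  Job 1: p=9, d=15, C=9, tardiness=max(0,9-15)=0
  Job 2: p=8, d=20, C=17, tardiness=max(0,17-20)=0
  Job 3: p=6, d=21, C=23, tardiness=max(0,23-21)=2
Total tardiness = 2

2


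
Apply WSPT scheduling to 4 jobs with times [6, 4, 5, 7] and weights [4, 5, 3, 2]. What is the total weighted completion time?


Compute p/w ratios and sort ascending (WSPT): [(4, 5), (6, 4), (5, 3), (7, 2)]
Compute weighted completion times:
  Job (p=4,w=5): C=4, w*C=5*4=20
  Job (p=6,w=4): C=10, w*C=4*10=40
  Job (p=5,w=3): C=15, w*C=3*15=45
  Job (p=7,w=2): C=22, w*C=2*22=44
Total weighted completion time = 149

149


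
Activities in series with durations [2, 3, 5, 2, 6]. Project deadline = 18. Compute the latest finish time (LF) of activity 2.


LF(activity 2) = deadline - sum of successor durations
Successors: activities 3 through 5 with durations [5, 2, 6]
Sum of successor durations = 13
LF = 18 - 13 = 5

5


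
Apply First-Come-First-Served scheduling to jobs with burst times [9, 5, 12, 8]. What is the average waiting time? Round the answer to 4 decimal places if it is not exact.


FCFS order (as given): [9, 5, 12, 8]
Waiting times:
  Job 1: wait = 0
  Job 2: wait = 9
  Job 3: wait = 14
  Job 4: wait = 26
Sum of waiting times = 49
Average waiting time = 49/4 = 12.25

12.25


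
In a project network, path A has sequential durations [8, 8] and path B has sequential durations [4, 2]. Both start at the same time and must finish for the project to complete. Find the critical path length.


Path A total = 8 + 8 = 16
Path B total = 4 + 2 = 6
Critical path = longest path = max(16, 6) = 16

16


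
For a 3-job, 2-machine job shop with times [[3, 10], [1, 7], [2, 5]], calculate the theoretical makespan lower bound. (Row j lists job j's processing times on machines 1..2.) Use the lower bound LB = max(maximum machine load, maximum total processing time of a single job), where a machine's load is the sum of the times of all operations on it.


Machine loads:
  Machine 1: 3 + 1 + 2 = 6
  Machine 2: 10 + 7 + 5 = 22
Max machine load = 22
Job totals:
  Job 1: 13
  Job 2: 8
  Job 3: 7
Max job total = 13
Lower bound = max(22, 13) = 22

22


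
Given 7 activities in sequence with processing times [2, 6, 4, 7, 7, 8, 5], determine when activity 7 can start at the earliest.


Activity 7 starts after activities 1 through 6 complete.
Predecessor durations: [2, 6, 4, 7, 7, 8]
ES = 2 + 6 + 4 + 7 + 7 + 8 = 34

34


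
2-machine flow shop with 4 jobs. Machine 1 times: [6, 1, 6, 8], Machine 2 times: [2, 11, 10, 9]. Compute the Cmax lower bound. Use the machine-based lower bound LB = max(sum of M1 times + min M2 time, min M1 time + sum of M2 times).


LB1 = sum(M1 times) + min(M2 times) = 21 + 2 = 23
LB2 = min(M1 times) + sum(M2 times) = 1 + 32 = 33
Lower bound = max(LB1, LB2) = max(23, 33) = 33

33


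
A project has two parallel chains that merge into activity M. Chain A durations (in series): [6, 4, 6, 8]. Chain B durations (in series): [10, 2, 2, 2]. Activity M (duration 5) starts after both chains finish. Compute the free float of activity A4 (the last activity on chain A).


ES(A4) = sum of predecessors on chain A = 16
EF(A4) = ES + duration = 16 + 8 = 24
Successor of A4 is M. ES(M) = max(sum(A), sum(B)) = max(24, 16) = 24
Free float = ES(successor) - EF(current) = 24 - 24 = 0

0


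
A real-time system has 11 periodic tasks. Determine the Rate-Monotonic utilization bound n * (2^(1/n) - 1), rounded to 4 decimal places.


Compute 2^(1/11) = 1.0650410894
Subtract 1: 1.0650410894 - 1 = 0.0650410894
Multiply by n: 11 * 0.0650410894 = 0.7154519834
Round to 4 dp: 0.7155

0.7155


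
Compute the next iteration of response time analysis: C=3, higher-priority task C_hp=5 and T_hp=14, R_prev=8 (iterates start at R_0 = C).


R_next = C + ceil(R_prev / T_hp) * C_hp
ceil(8 / 14) = ceil(0.5714) = 1
Interference = 1 * 5 = 5
R_next = 3 + 5 = 8
R_next = R_prev, so the iteration has converged (response time = 8).

8


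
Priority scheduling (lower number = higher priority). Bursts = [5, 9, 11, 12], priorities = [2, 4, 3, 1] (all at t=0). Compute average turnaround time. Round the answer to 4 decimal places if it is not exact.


Sort by priority (ascending = highest first):
Order: [(1, 12), (2, 5), (3, 11), (4, 9)]
Completion times:
  Priority 1, burst=12, C=12
  Priority 2, burst=5, C=17
  Priority 3, burst=11, C=28
  Priority 4, burst=9, C=37
Average turnaround = 94/4 = 23.5

23.5


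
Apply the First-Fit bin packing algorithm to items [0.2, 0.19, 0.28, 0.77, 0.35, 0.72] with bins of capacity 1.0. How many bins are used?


Place items sequentially using First-Fit:
  Item 0.2 -> new Bin 1
  Item 0.19 -> Bin 1 (now 0.39)
  Item 0.28 -> Bin 1 (now 0.67)
  Item 0.77 -> new Bin 2
  Item 0.35 -> new Bin 3
  Item 0.72 -> new Bin 4
Total bins used = 4

4


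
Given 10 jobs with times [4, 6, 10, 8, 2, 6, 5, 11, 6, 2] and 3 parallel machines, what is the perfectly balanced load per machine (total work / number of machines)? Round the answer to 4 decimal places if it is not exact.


Total processing time = 4 + 6 + 10 + 8 + 2 + 6 + 5 + 11 + 6 + 2 = 60
Number of machines = 3
Ideal balanced load = 60 / 3 = 20.0

20.0


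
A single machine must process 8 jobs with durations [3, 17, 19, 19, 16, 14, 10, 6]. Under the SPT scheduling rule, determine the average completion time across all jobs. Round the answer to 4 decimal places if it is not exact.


Sort jobs by processing time (SPT order): [3, 6, 10, 14, 16, 17, 19, 19]
Compute completion times sequentially:
  Job 1: processing = 3, completes at 3
  Job 2: processing = 6, completes at 9
  Job 3: processing = 10, completes at 19
  Job 4: processing = 14, completes at 33
  Job 5: processing = 16, completes at 49
  Job 6: processing = 17, completes at 66
  Job 7: processing = 19, completes at 85
  Job 8: processing = 19, completes at 104
Sum of completion times = 368
Average completion time = 368/8 = 46.0

46.0


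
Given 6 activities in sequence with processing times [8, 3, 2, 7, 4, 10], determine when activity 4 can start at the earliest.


Activity 4 starts after activities 1 through 3 complete.
Predecessor durations: [8, 3, 2]
ES = 8 + 3 + 2 = 13

13


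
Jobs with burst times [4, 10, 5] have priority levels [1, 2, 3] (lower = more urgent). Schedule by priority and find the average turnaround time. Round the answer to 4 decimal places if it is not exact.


Sort by priority (ascending = highest first):
Order: [(1, 4), (2, 10), (3, 5)]
Completion times:
  Priority 1, burst=4, C=4
  Priority 2, burst=10, C=14
  Priority 3, burst=5, C=19
Average turnaround = 37/3 = 12.3333

12.3333


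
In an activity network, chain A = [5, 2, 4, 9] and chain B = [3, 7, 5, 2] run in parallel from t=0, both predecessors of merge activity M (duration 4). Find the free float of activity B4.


ES(B4) = sum of predecessors on chain B = 15
EF(B4) = ES + duration = 15 + 2 = 17
Successor of B4 is M. ES(M) = max(sum(A), sum(B)) = max(20, 17) = 20
Free float = ES(successor) - EF(current) = 20 - 17 = 3

3


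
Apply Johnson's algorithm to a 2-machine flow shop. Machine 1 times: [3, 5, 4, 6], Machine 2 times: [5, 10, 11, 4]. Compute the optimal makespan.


Apply Johnson's rule:
  Group 1 (a <= b): [(1, 3, 5), (3, 4, 11), (2, 5, 10)]
  Group 2 (a > b): [(4, 6, 4)]
Optimal job order: [1, 3, 2, 4]
Schedule:
  Job 1: M1 done at 3, M2 done at 8
  Job 3: M1 done at 7, M2 done at 19
  Job 2: M1 done at 12, M2 done at 29
  Job 4: M1 done at 18, M2 done at 33
Makespan = 33

33


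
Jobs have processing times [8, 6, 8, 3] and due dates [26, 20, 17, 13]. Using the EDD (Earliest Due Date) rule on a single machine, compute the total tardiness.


Sort by due date (EDD order): [(3, 13), (8, 17), (6, 20), (8, 26)]
Compute completion times and tardiness:
  Job 1: p=3, d=13, C=3, tardiness=max(0,3-13)=0
  Job 2: p=8, d=17, C=11, tardiness=max(0,11-17)=0
  Job 3: p=6, d=20, C=17, tardiness=max(0,17-20)=0
  Job 4: p=8, d=26, C=25, tardiness=max(0,25-26)=0
Total tardiness = 0

0


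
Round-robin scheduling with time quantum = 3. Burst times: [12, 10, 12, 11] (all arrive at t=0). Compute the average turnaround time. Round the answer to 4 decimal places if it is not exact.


Time quantum = 3
Execution trace:
  J1 runs 3 units, time = 3
  J2 runs 3 units, time = 6
  J3 runs 3 units, time = 9
  J4 runs 3 units, time = 12
  J1 runs 3 units, time = 15
  J2 runs 3 units, time = 18
  J3 runs 3 units, time = 21
  J4 runs 3 units, time = 24
  J1 runs 3 units, time = 27
  J2 runs 3 units, time = 30
  J3 runs 3 units, time = 33
  J4 runs 3 units, time = 36
  J1 runs 3 units, time = 39
  J2 runs 1 units, time = 40
  J3 runs 3 units, time = 43
  J4 runs 2 units, time = 45
Finish times: [39, 40, 43, 45]
Average turnaround = 167/4 = 41.75

41.75


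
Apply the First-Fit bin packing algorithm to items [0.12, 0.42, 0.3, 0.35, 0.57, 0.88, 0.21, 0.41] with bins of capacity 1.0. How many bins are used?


Place items sequentially using First-Fit:
  Item 0.12 -> new Bin 1
  Item 0.42 -> Bin 1 (now 0.54)
  Item 0.3 -> Bin 1 (now 0.84)
  Item 0.35 -> new Bin 2
  Item 0.57 -> Bin 2 (now 0.92)
  Item 0.88 -> new Bin 3
  Item 0.21 -> new Bin 4
  Item 0.41 -> Bin 4 (now 0.62)
Total bins used = 4

4


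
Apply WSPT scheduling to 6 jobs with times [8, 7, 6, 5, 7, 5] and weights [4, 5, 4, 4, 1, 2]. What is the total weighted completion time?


Compute p/w ratios and sort ascending (WSPT): [(5, 4), (7, 5), (6, 4), (8, 4), (5, 2), (7, 1)]
Compute weighted completion times:
  Job (p=5,w=4): C=5, w*C=4*5=20
  Job (p=7,w=5): C=12, w*C=5*12=60
  Job (p=6,w=4): C=18, w*C=4*18=72
  Job (p=8,w=4): C=26, w*C=4*26=104
  Job (p=5,w=2): C=31, w*C=2*31=62
  Job (p=7,w=1): C=38, w*C=1*38=38
Total weighted completion time = 356

356


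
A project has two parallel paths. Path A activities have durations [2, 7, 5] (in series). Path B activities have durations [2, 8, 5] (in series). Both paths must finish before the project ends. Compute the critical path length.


Path A total = 2 + 7 + 5 = 14
Path B total = 2 + 8 + 5 = 15
Critical path = longest path = max(14, 15) = 15

15


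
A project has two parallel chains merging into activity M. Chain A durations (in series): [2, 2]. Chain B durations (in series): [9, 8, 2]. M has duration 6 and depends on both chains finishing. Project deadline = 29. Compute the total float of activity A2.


Forward pass: ES(A2) = sum of predecessors on chain A = 2
EF = ES + duration = 2 + 2 = 4
Backward pass: LF(M) = deadline = 29; LS(M) = 29 - 6 = 23
LF(A2) = LS(M) - sum(successors on chain A) = 23 - 0 = 23
LS = LF - duration = 23 - 2 = 21
Total float = LS - ES = 21 - 2 = 19

19


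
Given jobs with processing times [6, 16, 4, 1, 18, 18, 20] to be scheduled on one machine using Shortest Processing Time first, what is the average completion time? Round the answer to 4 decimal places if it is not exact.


Sort jobs by processing time (SPT order): [1, 4, 6, 16, 18, 18, 20]
Compute completion times sequentially:
  Job 1: processing = 1, completes at 1
  Job 2: processing = 4, completes at 5
  Job 3: processing = 6, completes at 11
  Job 4: processing = 16, completes at 27
  Job 5: processing = 18, completes at 45
  Job 6: processing = 18, completes at 63
  Job 7: processing = 20, completes at 83
Sum of completion times = 235
Average completion time = 235/7 = 33.5714

33.5714


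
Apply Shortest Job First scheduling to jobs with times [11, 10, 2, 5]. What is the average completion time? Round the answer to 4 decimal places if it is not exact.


SJF order (ascending): [2, 5, 10, 11]
Completion times:
  Job 1: burst=2, C=2
  Job 2: burst=5, C=7
  Job 3: burst=10, C=17
  Job 4: burst=11, C=28
Average completion = 54/4 = 13.5

13.5


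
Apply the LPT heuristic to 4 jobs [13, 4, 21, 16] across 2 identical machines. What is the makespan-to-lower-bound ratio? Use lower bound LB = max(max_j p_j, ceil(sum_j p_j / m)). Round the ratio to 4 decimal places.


LPT order: [21, 16, 13, 4]
Machine loads after assignment: [25, 29]
LPT makespan = 29
Lower bound = max(max_job, ceil(total/2)) = max(21, 27) = 27
Ratio = 29 / 27 = 1.0741

1.0741


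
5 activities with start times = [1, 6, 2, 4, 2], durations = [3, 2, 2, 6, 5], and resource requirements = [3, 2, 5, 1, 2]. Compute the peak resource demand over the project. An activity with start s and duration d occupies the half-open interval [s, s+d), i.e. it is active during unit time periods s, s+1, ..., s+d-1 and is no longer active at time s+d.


Each activity i is active on [start_i, start_i + duration_i).
Compute total resource usage per time slot:
  t=0: active resources = [], total = 0
  t=1: active resources = [3], total = 3
  t=2: active resources = [3, 5, 2], total = 10
  t=3: active resources = [3, 5, 2], total = 10
  t=4: active resources = [1, 2], total = 3
  t=5: active resources = [1, 2], total = 3
  t=6: active resources = [2, 1, 2], total = 5
  t=7: active resources = [2, 1], total = 3
  t=8: active resources = [1], total = 1
  t=9: active resources = [1], total = 1
Peak resource demand = 10

10


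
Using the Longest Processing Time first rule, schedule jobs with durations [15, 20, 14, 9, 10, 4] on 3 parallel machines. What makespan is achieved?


Sort jobs in decreasing order (LPT): [20, 15, 14, 10, 9, 4]
Assign each job to the least loaded machine:
  Machine 1: jobs [20, 4], load = 24
  Machine 2: jobs [15, 9], load = 24
  Machine 3: jobs [14, 10], load = 24
Makespan = max load = 24

24


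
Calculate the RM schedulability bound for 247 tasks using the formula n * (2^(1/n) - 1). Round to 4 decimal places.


Compute 2^(1/247) = 1.0028102051
Subtract 1: 1.0028102051 - 1 = 0.0028102051
Multiply by n: 247 * 0.0028102051 = 0.6941206597
Round to 4 dp: 0.6941

0.6941


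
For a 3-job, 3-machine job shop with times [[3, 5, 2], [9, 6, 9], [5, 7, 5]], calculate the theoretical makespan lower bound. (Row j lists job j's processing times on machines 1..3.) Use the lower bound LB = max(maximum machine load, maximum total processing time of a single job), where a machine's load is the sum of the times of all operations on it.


Machine loads:
  Machine 1: 3 + 9 + 5 = 17
  Machine 2: 5 + 6 + 7 = 18
  Machine 3: 2 + 9 + 5 = 16
Max machine load = 18
Job totals:
  Job 1: 10
  Job 2: 24
  Job 3: 17
Max job total = 24
Lower bound = max(18, 24) = 24

24


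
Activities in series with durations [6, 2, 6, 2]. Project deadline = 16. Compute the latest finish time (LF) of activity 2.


LF(activity 2) = deadline - sum of successor durations
Successors: activities 3 through 4 with durations [6, 2]
Sum of successor durations = 8
LF = 16 - 8 = 8

8


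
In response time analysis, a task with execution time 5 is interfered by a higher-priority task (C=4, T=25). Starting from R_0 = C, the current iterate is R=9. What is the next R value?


R_next = C + ceil(R_prev / T_hp) * C_hp
ceil(9 / 25) = ceil(0.36) = 1
Interference = 1 * 4 = 4
R_next = 5 + 4 = 9
R_next = R_prev, so the iteration has converged (response time = 9).

9


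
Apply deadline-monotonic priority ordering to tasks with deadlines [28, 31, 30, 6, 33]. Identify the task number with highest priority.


Sort tasks by relative deadline (ascending):
  Task 4: deadline = 6
  Task 1: deadline = 28
  Task 3: deadline = 30
  Task 2: deadline = 31
  Task 5: deadline = 33
Priority order (highest first): [4, 1, 3, 2, 5]
Highest priority task = 4

4


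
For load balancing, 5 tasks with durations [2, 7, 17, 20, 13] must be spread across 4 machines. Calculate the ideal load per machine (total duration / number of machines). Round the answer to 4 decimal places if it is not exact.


Total processing time = 2 + 7 + 17 + 20 + 13 = 59
Number of machines = 4
Ideal balanced load = 59 / 4 = 14.75

14.75


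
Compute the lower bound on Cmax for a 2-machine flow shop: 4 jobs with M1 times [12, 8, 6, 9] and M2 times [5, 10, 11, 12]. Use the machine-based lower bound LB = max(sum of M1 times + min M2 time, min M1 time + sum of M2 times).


LB1 = sum(M1 times) + min(M2 times) = 35 + 5 = 40
LB2 = min(M1 times) + sum(M2 times) = 6 + 38 = 44
Lower bound = max(LB1, LB2) = max(40, 44) = 44

44


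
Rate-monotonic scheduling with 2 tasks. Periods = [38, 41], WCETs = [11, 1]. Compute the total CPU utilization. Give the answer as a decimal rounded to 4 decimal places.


Compute individual utilizations (exact fractions):
  Task 1: C/T = 11/38 (approx. 0.2895)
  Task 2: C/T = 1/41 (approx. 0.0244)
Total utilization U = 11/38 + 1/41 = 489/1558
Rounded to 4 decimal places: U = 0.3139
RM (Liu & Layland) bound for 2 tasks = 0.828427; compare with U = 489/1558 (approx. 0.313864)
U <= bound, so schedulable by RM sufficient condition.

0.3139


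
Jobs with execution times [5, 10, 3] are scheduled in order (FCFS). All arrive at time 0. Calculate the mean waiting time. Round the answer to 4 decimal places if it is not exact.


FCFS order (as given): [5, 10, 3]
Waiting times:
  Job 1: wait = 0
  Job 2: wait = 5
  Job 3: wait = 15
Sum of waiting times = 20
Average waiting time = 20/3 = 6.6667

6.6667


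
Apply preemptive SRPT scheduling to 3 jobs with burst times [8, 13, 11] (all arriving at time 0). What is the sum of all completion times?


Since all jobs arrive at t=0, SRPT equals SPT ordering.
SPT order: [8, 11, 13]
Completion times:
  Job 1: p=8, C=8
  Job 2: p=11, C=19
  Job 3: p=13, C=32
Total completion time = 8 + 19 + 32 = 59

59


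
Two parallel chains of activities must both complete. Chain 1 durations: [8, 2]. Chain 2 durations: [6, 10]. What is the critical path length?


Path A total = 8 + 2 = 10
Path B total = 6 + 10 = 16
Critical path = longest path = max(10, 16) = 16

16


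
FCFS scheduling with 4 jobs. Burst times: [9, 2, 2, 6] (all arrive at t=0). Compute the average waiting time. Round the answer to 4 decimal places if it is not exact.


FCFS order (as given): [9, 2, 2, 6]
Waiting times:
  Job 1: wait = 0
  Job 2: wait = 9
  Job 3: wait = 11
  Job 4: wait = 13
Sum of waiting times = 33
Average waiting time = 33/4 = 8.25

8.25


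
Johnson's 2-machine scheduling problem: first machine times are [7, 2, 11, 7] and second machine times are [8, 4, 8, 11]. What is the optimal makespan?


Apply Johnson's rule:
  Group 1 (a <= b): [(2, 2, 4), (1, 7, 8), (4, 7, 11)]
  Group 2 (a > b): [(3, 11, 8)]
Optimal job order: [2, 1, 4, 3]
Schedule:
  Job 2: M1 done at 2, M2 done at 6
  Job 1: M1 done at 9, M2 done at 17
  Job 4: M1 done at 16, M2 done at 28
  Job 3: M1 done at 27, M2 done at 36
Makespan = 36

36


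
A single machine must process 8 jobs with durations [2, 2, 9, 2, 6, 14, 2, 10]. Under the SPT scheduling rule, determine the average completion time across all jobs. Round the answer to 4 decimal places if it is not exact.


Sort jobs by processing time (SPT order): [2, 2, 2, 2, 6, 9, 10, 14]
Compute completion times sequentially:
  Job 1: processing = 2, completes at 2
  Job 2: processing = 2, completes at 4
  Job 3: processing = 2, completes at 6
  Job 4: processing = 2, completes at 8
  Job 5: processing = 6, completes at 14
  Job 6: processing = 9, completes at 23
  Job 7: processing = 10, completes at 33
  Job 8: processing = 14, completes at 47
Sum of completion times = 137
Average completion time = 137/8 = 17.125

17.125


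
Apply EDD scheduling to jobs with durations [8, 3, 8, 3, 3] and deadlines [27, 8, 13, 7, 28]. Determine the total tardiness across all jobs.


Sort by due date (EDD order): [(3, 7), (3, 8), (8, 13), (8, 27), (3, 28)]
Compute completion times and tardiness:
  Job 1: p=3, d=7, C=3, tardiness=max(0,3-7)=0
  Job 2: p=3, d=8, C=6, tardiness=max(0,6-8)=0
  Job 3: p=8, d=13, C=14, tardiness=max(0,14-13)=1
  Job 4: p=8, d=27, C=22, tardiness=max(0,22-27)=0
  Job 5: p=3, d=28, C=25, tardiness=max(0,25-28)=0
Total tardiness = 1

1


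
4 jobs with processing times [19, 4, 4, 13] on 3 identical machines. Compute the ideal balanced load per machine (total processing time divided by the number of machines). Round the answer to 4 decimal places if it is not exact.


Total processing time = 19 + 4 + 4 + 13 = 40
Number of machines = 3
Ideal balanced load = 40 / 3 = 13.3333

13.3333


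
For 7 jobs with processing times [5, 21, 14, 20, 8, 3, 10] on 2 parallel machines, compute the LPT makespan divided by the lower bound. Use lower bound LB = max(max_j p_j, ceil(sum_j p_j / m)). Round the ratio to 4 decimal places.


LPT order: [21, 20, 14, 10, 8, 5, 3]
Machine loads after assignment: [42, 39]
LPT makespan = 42
Lower bound = max(max_job, ceil(total/2)) = max(21, 41) = 41
Ratio = 42 / 41 = 1.0244

1.0244


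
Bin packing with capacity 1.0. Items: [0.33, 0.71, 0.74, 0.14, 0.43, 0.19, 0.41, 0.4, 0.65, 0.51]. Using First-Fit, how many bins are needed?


Place items sequentially using First-Fit:
  Item 0.33 -> new Bin 1
  Item 0.71 -> new Bin 2
  Item 0.74 -> new Bin 3
  Item 0.14 -> Bin 1 (now 0.47)
  Item 0.43 -> Bin 1 (now 0.9)
  Item 0.19 -> Bin 2 (now 0.9)
  Item 0.41 -> new Bin 4
  Item 0.4 -> Bin 4 (now 0.81)
  Item 0.65 -> new Bin 5
  Item 0.51 -> new Bin 6
Total bins used = 6

6


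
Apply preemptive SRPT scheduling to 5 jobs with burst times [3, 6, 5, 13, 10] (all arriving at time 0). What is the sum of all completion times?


Since all jobs arrive at t=0, SRPT equals SPT ordering.
SPT order: [3, 5, 6, 10, 13]
Completion times:
  Job 1: p=3, C=3
  Job 2: p=5, C=8
  Job 3: p=6, C=14
  Job 4: p=10, C=24
  Job 5: p=13, C=37
Total completion time = 3 + 8 + 14 + 24 + 37 = 86

86


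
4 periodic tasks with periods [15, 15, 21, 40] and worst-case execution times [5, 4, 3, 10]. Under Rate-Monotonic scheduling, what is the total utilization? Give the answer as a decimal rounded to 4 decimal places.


Compute individual utilizations (exact fractions):
  Task 1: C/T = 5/15 = 1/3 (approx. 0.3333)
  Task 2: C/T = 4/15 (approx. 0.2667)
  Task 3: C/T = 3/21 = 1/7 (approx. 0.1429)
  Task 4: C/T = 10/40 = 1/4 (approx. 0.25)
Total utilization U = 1/3 + 4/15 + 1/7 + 1/4 = 139/140
Rounded to 4 decimal places: U = 0.9929
RM (Liu & Layland) bound for 4 tasks = 0.756828; compare with U = 139/140 (approx. 0.992857)
bound < U <= 1, so the RM sufficient condition is not met (inconclusive; an exact test such as response-time analysis is needed).

0.9929


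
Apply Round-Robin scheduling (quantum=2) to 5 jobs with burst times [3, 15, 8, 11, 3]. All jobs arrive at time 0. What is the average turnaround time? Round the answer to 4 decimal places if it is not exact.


Time quantum = 2
Execution trace:
  J1 runs 2 units, time = 2
  J2 runs 2 units, time = 4
  J3 runs 2 units, time = 6
  J4 runs 2 units, time = 8
  J5 runs 2 units, time = 10
  J1 runs 1 units, time = 11
  J2 runs 2 units, time = 13
  J3 runs 2 units, time = 15
  J4 runs 2 units, time = 17
  J5 runs 1 units, time = 18
  J2 runs 2 units, time = 20
  J3 runs 2 units, time = 22
  J4 runs 2 units, time = 24
  J2 runs 2 units, time = 26
  J3 runs 2 units, time = 28
  J4 runs 2 units, time = 30
  J2 runs 2 units, time = 32
  J4 runs 2 units, time = 34
  J2 runs 2 units, time = 36
  J4 runs 1 units, time = 37
  J2 runs 2 units, time = 39
  J2 runs 1 units, time = 40
Finish times: [11, 40, 28, 37, 18]
Average turnaround = 134/5 = 26.8

26.8


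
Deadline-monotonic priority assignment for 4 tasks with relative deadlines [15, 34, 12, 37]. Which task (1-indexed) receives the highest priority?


Sort tasks by relative deadline (ascending):
  Task 3: deadline = 12
  Task 1: deadline = 15
  Task 2: deadline = 34
  Task 4: deadline = 37
Priority order (highest first): [3, 1, 2, 4]
Highest priority task = 3

3


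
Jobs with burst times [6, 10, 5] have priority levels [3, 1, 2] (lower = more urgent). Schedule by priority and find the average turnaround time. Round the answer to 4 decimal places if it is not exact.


Sort by priority (ascending = highest first):
Order: [(1, 10), (2, 5), (3, 6)]
Completion times:
  Priority 1, burst=10, C=10
  Priority 2, burst=5, C=15
  Priority 3, burst=6, C=21
Average turnaround = 46/3 = 15.3333

15.3333


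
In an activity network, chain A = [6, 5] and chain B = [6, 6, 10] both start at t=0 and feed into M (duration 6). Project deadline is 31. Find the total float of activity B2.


Forward pass: ES(B2) = sum of predecessors on chain B = 6
EF = ES + duration = 6 + 6 = 12
Backward pass: LF(M) = deadline = 31; LS(M) = 31 - 6 = 25
LF(B2) = LS(M) - sum(successors on chain B) = 25 - 10 = 15
LS = LF - duration = 15 - 6 = 9
Total float = LS - ES = 9 - 6 = 3

3


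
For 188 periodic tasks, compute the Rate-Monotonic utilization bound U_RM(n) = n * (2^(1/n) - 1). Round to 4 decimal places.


Compute 2^(1/188) = 1.0036937583
Subtract 1: 1.0036937583 - 1 = 0.0036937583
Multiply by n: 188 * 0.0036937583 = 0.6944265604
Round to 4 dp: 0.6944

0.6944


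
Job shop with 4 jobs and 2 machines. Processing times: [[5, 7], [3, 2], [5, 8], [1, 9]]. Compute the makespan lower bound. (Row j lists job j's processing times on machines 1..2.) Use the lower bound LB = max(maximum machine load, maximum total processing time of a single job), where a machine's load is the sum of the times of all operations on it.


Machine loads:
  Machine 1: 5 + 3 + 5 + 1 = 14
  Machine 2: 7 + 2 + 8 + 9 = 26
Max machine load = 26
Job totals:
  Job 1: 12
  Job 2: 5
  Job 3: 13
  Job 4: 10
Max job total = 13
Lower bound = max(26, 13) = 26

26


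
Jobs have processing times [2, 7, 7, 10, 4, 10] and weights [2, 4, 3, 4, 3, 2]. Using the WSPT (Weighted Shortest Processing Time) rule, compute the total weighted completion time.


Compute p/w ratios and sort ascending (WSPT): [(2, 2), (4, 3), (7, 4), (7, 3), (10, 4), (10, 2)]
Compute weighted completion times:
  Job (p=2,w=2): C=2, w*C=2*2=4
  Job (p=4,w=3): C=6, w*C=3*6=18
  Job (p=7,w=4): C=13, w*C=4*13=52
  Job (p=7,w=3): C=20, w*C=3*20=60
  Job (p=10,w=4): C=30, w*C=4*30=120
  Job (p=10,w=2): C=40, w*C=2*40=80
Total weighted completion time = 334

334


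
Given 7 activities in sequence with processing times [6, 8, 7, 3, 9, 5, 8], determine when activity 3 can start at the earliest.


Activity 3 starts after activities 1 through 2 complete.
Predecessor durations: [6, 8]
ES = 6 + 8 = 14

14


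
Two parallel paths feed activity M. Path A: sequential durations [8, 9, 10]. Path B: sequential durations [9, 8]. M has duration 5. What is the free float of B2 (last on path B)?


ES(B2) = sum of predecessors on chain B = 9
EF(B2) = ES + duration = 9 + 8 = 17
Successor of B2 is M. ES(M) = max(sum(A), sum(B)) = max(27, 17) = 27
Free float = ES(successor) - EF(current) = 27 - 17 = 10

10


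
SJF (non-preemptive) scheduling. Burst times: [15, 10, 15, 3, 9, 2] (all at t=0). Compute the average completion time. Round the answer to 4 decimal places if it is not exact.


SJF order (ascending): [2, 3, 9, 10, 15, 15]
Completion times:
  Job 1: burst=2, C=2
  Job 2: burst=3, C=5
  Job 3: burst=9, C=14
  Job 4: burst=10, C=24
  Job 5: burst=15, C=39
  Job 6: burst=15, C=54
Average completion = 138/6 = 23.0

23.0


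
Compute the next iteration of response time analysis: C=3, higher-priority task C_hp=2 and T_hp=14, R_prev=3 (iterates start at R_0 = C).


R_next = C + ceil(R_prev / T_hp) * C_hp
ceil(3 / 14) = ceil(0.2143) = 1
Interference = 1 * 2 = 2
R_next = 3 + 2 = 5

5


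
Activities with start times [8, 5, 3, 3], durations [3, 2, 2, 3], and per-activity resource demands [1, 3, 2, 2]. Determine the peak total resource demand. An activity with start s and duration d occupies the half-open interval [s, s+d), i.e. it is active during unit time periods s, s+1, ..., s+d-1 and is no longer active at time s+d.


Each activity i is active on [start_i, start_i + duration_i).
Compute total resource usage per time slot:
  t=0: active resources = [], total = 0
  t=1: active resources = [], total = 0
  t=2: active resources = [], total = 0
  t=3: active resources = [2, 2], total = 4
  t=4: active resources = [2, 2], total = 4
  t=5: active resources = [3, 2], total = 5
  t=6: active resources = [3], total = 3
  t=7: active resources = [], total = 0
  t=8: active resources = [1], total = 1
  t=9: active resources = [1], total = 1
  t=10: active resources = [1], total = 1
Peak resource demand = 5

5


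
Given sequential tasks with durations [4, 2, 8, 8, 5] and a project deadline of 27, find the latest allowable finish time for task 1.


LF(activity 1) = deadline - sum of successor durations
Successors: activities 2 through 5 with durations [2, 8, 8, 5]
Sum of successor durations = 23
LF = 27 - 23 = 4

4


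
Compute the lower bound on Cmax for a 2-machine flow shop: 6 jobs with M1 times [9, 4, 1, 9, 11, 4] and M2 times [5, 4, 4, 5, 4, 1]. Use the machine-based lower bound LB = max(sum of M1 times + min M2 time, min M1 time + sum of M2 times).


LB1 = sum(M1 times) + min(M2 times) = 38 + 1 = 39
LB2 = min(M1 times) + sum(M2 times) = 1 + 23 = 24
Lower bound = max(LB1, LB2) = max(39, 24) = 39

39


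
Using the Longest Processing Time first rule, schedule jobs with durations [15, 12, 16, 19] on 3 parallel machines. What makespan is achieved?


Sort jobs in decreasing order (LPT): [19, 16, 15, 12]
Assign each job to the least loaded machine:
  Machine 1: jobs [19], load = 19
  Machine 2: jobs [16], load = 16
  Machine 3: jobs [15, 12], load = 27
Makespan = max load = 27

27


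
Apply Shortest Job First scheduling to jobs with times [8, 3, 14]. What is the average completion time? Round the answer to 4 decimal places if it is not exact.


SJF order (ascending): [3, 8, 14]
Completion times:
  Job 1: burst=3, C=3
  Job 2: burst=8, C=11
  Job 3: burst=14, C=25
Average completion = 39/3 = 13.0

13.0


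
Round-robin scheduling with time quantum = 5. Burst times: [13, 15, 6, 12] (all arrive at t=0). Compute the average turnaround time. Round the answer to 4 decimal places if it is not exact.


Time quantum = 5
Execution trace:
  J1 runs 5 units, time = 5
  J2 runs 5 units, time = 10
  J3 runs 5 units, time = 15
  J4 runs 5 units, time = 20
  J1 runs 5 units, time = 25
  J2 runs 5 units, time = 30
  J3 runs 1 units, time = 31
  J4 runs 5 units, time = 36
  J1 runs 3 units, time = 39
  J2 runs 5 units, time = 44
  J4 runs 2 units, time = 46
Finish times: [39, 44, 31, 46]
Average turnaround = 160/4 = 40.0

40.0


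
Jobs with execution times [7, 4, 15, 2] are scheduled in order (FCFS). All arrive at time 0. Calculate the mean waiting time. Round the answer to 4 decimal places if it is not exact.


FCFS order (as given): [7, 4, 15, 2]
Waiting times:
  Job 1: wait = 0
  Job 2: wait = 7
  Job 3: wait = 11
  Job 4: wait = 26
Sum of waiting times = 44
Average waiting time = 44/4 = 11.0

11.0


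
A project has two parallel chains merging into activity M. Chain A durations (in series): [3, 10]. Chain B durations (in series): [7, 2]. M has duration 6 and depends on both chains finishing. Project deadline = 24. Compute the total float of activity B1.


Forward pass: ES(B1) = sum of predecessors on chain B = 0
EF = ES + duration = 0 + 7 = 7
Backward pass: LF(M) = deadline = 24; LS(M) = 24 - 6 = 18
LF(B1) = LS(M) - sum(successors on chain B) = 18 - 2 = 16
LS = LF - duration = 16 - 7 = 9
Total float = LS - ES = 9 - 0 = 9

9


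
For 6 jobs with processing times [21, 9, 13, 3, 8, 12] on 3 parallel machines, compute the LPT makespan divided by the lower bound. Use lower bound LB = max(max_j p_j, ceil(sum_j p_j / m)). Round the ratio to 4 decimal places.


LPT order: [21, 13, 12, 9, 8, 3]
Machine loads after assignment: [24, 21, 21]
LPT makespan = 24
Lower bound = max(max_job, ceil(total/3)) = max(21, 22) = 22
Ratio = 24 / 22 = 1.0909

1.0909


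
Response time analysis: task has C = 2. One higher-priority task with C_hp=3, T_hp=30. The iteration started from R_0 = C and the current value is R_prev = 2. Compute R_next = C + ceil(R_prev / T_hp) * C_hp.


R_next = C + ceil(R_prev / T_hp) * C_hp
ceil(2 / 30) = ceil(0.0667) = 1
Interference = 1 * 3 = 3
R_next = 2 + 3 = 5

5


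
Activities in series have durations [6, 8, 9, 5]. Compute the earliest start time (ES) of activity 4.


Activity 4 starts after activities 1 through 3 complete.
Predecessor durations: [6, 8, 9]
ES = 6 + 8 + 9 = 23

23


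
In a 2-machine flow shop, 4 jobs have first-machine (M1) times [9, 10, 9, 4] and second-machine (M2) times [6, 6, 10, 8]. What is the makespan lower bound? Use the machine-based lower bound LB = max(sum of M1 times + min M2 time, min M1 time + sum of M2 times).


LB1 = sum(M1 times) + min(M2 times) = 32 + 6 = 38
LB2 = min(M1 times) + sum(M2 times) = 4 + 30 = 34
Lower bound = max(LB1, LB2) = max(38, 34) = 38

38


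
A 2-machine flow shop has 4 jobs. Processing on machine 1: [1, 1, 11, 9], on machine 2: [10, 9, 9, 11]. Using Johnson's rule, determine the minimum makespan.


Apply Johnson's rule:
  Group 1 (a <= b): [(1, 1, 10), (2, 1, 9), (4, 9, 11)]
  Group 2 (a > b): [(3, 11, 9)]
Optimal job order: [1, 2, 4, 3]
Schedule:
  Job 1: M1 done at 1, M2 done at 11
  Job 2: M1 done at 2, M2 done at 20
  Job 4: M1 done at 11, M2 done at 31
  Job 3: M1 done at 22, M2 done at 40
Makespan = 40

40


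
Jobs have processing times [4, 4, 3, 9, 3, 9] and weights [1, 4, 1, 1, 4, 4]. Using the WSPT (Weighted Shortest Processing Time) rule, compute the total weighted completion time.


Compute p/w ratios and sort ascending (WSPT): [(3, 4), (4, 4), (9, 4), (3, 1), (4, 1), (9, 1)]
Compute weighted completion times:
  Job (p=3,w=4): C=3, w*C=4*3=12
  Job (p=4,w=4): C=7, w*C=4*7=28
  Job (p=9,w=4): C=16, w*C=4*16=64
  Job (p=3,w=1): C=19, w*C=1*19=19
  Job (p=4,w=1): C=23, w*C=1*23=23
  Job (p=9,w=1): C=32, w*C=1*32=32
Total weighted completion time = 178

178


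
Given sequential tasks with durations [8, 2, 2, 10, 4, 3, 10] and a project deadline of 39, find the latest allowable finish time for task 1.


LF(activity 1) = deadline - sum of successor durations
Successors: activities 2 through 7 with durations [2, 2, 10, 4, 3, 10]
Sum of successor durations = 31
LF = 39 - 31 = 8

8


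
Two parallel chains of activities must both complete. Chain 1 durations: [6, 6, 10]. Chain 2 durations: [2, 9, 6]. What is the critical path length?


Path A total = 6 + 6 + 10 = 22
Path B total = 2 + 9 + 6 = 17
Critical path = longest path = max(22, 17) = 22

22


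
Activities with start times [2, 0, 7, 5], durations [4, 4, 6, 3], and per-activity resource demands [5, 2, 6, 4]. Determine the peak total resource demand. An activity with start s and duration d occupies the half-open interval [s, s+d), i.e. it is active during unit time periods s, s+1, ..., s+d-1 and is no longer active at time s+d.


Each activity i is active on [start_i, start_i + duration_i).
Compute total resource usage per time slot:
  t=0: active resources = [2], total = 2
  t=1: active resources = [2], total = 2
  t=2: active resources = [5, 2], total = 7
  t=3: active resources = [5, 2], total = 7
  t=4: active resources = [5], total = 5
  t=5: active resources = [5, 4], total = 9
  t=6: active resources = [4], total = 4
  t=7: active resources = [6, 4], total = 10
  t=8: active resources = [6], total = 6
  t=9: active resources = [6], total = 6
  t=10: active resources = [6], total = 6
  t=11: active resources = [6], total = 6
  t=12: active resources = [6], total = 6
Peak resource demand = 10

10


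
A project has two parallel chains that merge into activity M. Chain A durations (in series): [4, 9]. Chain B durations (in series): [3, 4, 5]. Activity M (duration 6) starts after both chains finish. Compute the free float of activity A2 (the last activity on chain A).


ES(A2) = sum of predecessors on chain A = 4
EF(A2) = ES + duration = 4 + 9 = 13
Successor of A2 is M. ES(M) = max(sum(A), sum(B)) = max(13, 12) = 13
Free float = ES(successor) - EF(current) = 13 - 13 = 0

0


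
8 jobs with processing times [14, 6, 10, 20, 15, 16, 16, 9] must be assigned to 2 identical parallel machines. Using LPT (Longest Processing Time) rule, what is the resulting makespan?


Sort jobs in decreasing order (LPT): [20, 16, 16, 15, 14, 10, 9, 6]
Assign each job to the least loaded machine:
  Machine 1: jobs [20, 15, 10, 9], load = 54
  Machine 2: jobs [16, 16, 14, 6], load = 52
Makespan = max load = 54

54


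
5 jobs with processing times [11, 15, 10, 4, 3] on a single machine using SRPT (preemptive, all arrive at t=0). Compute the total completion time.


Since all jobs arrive at t=0, SRPT equals SPT ordering.
SPT order: [3, 4, 10, 11, 15]
Completion times:
  Job 1: p=3, C=3
  Job 2: p=4, C=7
  Job 3: p=10, C=17
  Job 4: p=11, C=28
  Job 5: p=15, C=43
Total completion time = 3 + 7 + 17 + 28 + 43 = 98

98
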